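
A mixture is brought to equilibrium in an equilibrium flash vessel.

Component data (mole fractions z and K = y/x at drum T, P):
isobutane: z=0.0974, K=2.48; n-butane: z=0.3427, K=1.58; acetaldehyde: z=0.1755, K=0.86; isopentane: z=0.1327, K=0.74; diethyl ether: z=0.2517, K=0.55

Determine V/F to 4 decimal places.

V/F = 0.6040

Newton iteration, V/F⁰ = 0.5:
  V/F = 0.5000: g = 0.02470, g' = -0.2404 → V/F = 0.6027
  V/F = 0.6027: g = 0.00030, g' = -0.2356 → V/F = 0.6040
Converged at V/F = 0.6040.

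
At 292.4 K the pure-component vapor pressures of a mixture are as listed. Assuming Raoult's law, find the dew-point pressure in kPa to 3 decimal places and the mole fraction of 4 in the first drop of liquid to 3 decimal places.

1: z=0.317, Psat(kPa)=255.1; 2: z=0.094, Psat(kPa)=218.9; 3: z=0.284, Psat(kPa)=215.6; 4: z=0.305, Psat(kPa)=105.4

At the dew point ψ → 1, so Σzᵢ/Kᵢ = 1 with Kᵢ = Pᵢˢᵃᵗ/P ⇒ 1/P = Σzᵢ/Pᵢˢᵃᵗ.
1/P = 0.317/255.1 + 0.094/218.9 + 0.284/215.6 + 0.305/105.4 = 0.005883 ⇒ P = 169.980 kPa
xᵢ = zᵢP/Pᵢˢᵃᵗ ⇒ x_4 = 0.305·169.980/105.4 = 0.492

Pdew = 169.980 kPa, x_4 = 0.492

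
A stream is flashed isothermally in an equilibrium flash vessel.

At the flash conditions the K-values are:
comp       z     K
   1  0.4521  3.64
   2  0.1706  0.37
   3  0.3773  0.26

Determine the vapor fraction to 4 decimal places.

ψ = 0.4316

Material balance + equilibrium reduce to Σ zᵢ(Kᵢ−1)/(1+ψ(Kᵢ−1)) = 0.
Feasibility: ΣzᵢKᵢ = 1.8069, Σzᵢ/Kᵢ = 2.0364 — both > 1, two phases present.
Newton iteration, ψ⁰ = 0.51:
  ψ = 0.5100: g = -0.09813, g' = -1.2523 → ψ = 0.4316
Converged at ψ = 0.4316.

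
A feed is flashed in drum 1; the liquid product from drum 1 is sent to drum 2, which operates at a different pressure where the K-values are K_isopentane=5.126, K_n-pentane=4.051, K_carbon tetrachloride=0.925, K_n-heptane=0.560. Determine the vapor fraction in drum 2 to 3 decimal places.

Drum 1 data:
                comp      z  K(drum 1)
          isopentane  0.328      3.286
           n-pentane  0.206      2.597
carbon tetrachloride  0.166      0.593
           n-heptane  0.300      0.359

Drum 1:
Material balance + equilibrium reduce to Σ zᵢ(Kᵢ−1)/(1+ψ₁(Kᵢ−1)) = 0.
Feasibility: ΣzᵢKᵢ = 1.819, Σzᵢ/Kᵢ = 1.295 — both > 1, two phases present.
Iterate (Newton) starting at ψ₁ = 0.68:
  ψ₁ = 0.680: g = 0.0169, g' = -0.823 → ψ₁ = 0.701
  ψ₁ = 0.701: g = -0.0001, g' = -0.830 → ψ₁ = 0.700
Converged at ψ₁ = 0.700.
Drum-1 compositions:
  isopentane: x = 0.126, y = 0.414
  n-pentane: x = 0.097, y = 0.253
  carbon tetrachloride: x = 0.232, y = 0.138
  n-heptane: x = 0.544, y = 0.195
Drum-2 feed = drum-1 liquid: z₂ = (0.1261, 0.0972, 0.2322, 0.5445).
Drum 2:
Let ψ₂ = V/F and solve Σ zᵢ(Kᵢ−1)/(1+ψ₂(Kᵢ−1)) = 0.
g(0) = ΣzᵢKᵢ − 1 = 0.560 and g(1) = 1 − Σzᵢ/Kᵢ = -0.272, so a root lies in (0, 1).
Newton iteration, ψ₂⁰ = 0.5:
  ψ₂ = 0.500: g = -0.0379, g' = -0.545 → ψ₂ = 0.430
  ψ₂ = 0.430: g = 0.0021, g' = -0.609 → ψ₂ = 0.434
Converged at ψ₂ = 0.434.
  isopentane: x = 0.045, y = 0.232
  n-pentane: x = 0.042, y = 0.169
  carbon tetrachloride: x = 0.240, y = 0.222
  n-heptane: x = 0.673, y = 0.377

V/F (drum 2) = 0.434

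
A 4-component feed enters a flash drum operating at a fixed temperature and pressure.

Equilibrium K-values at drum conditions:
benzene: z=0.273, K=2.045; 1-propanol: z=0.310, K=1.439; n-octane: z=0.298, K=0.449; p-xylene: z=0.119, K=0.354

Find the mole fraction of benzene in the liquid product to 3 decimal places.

x_benzene = 0.192

Let ψ = V/F and solve Σ zᵢ(Kᵢ−1)/(1+ψ(Kᵢ−1)) = 0.
g(0) = ΣzᵢKᵢ − 1 = 0.180 and g(1) = 1 − Σzᵢ/Kᵢ = -0.349, so a root lies in (0, 1).
Iterate (Newton) starting at ψ = 0.48:
  ψ = 0.480: g = -0.0323, g' = -0.445 → ψ = 0.407
  ψ = 0.407: g = -0.0005, g' = -0.432 → ψ = 0.406
Converged at ψ = 0.406.
Compositions from xᵢ = zᵢ/(1+ψ(Kᵢ−1)), yᵢ = Kᵢxᵢ:
  benzene: x = 0.192, y = 0.392
  1-propanol: x = 0.263, y = 0.379
  n-octane: x = 0.384, y = 0.172
  p-xylene: x = 0.161, y = 0.057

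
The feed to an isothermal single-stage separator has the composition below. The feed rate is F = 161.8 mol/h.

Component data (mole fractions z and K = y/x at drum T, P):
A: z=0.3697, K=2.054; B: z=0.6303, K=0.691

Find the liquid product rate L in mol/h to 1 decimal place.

L = 65.0 mol/h

Material balance + equilibrium reduce to Σ zᵢ(Kᵢ−1)/(1+ψ(Kᵢ−1)) = 0.
Check two-phase: ΣzᵢKᵢ = 1.1949 > 1 and Σzᵢ/Kᵢ = 1.0921 > 1, so g(0) = 0.1949 > 0 and g(1) = -0.0921 < 0.
Binary case is linear: z₁(K₁−1)(1+ψ(K₂−1)) + z₂(K₂−1)(1+ψ(K₁−1)) = 0
⇒ ψ = [z₁(K₁−1)+z₂(K₂−1)] / [−(K₁−1)(K₂−1)] = 0.19490/0.32569 = 0.5984
Then V = ψ·F = 0.5984·161.8 = 96.8 mol/h and L = F − V = 65.0 mol/h.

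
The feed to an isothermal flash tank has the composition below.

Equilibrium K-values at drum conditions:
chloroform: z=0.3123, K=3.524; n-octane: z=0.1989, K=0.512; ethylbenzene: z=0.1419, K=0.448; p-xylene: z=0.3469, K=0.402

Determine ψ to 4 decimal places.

ψ = 0.2878

Rachford–Rice: g(ψ) = Σ zᵢ(Kᵢ−1)/(1+ψ(Kᵢ−1)) = 0.
Check two-phase: ΣzᵢKᵢ = 1.4054 > 1 and Σzᵢ/Kᵢ = 1.6568 > 1, so g(0) = 0.4054 > 0 and g(1) = -0.6568 < 0.
Newton–Raphson from ψ = 0.5:
  ψ = 0.5000: g = -0.18404, g' = -0.8066 → ψ = 0.2719
  ψ = 0.2719: g = 0.01570, g' = -0.9995 → ψ = 0.2876
  ψ = 0.2876: g = 0.00020, g' = -0.9741 → ψ = 0.2878
Converged at ψ = 0.2878.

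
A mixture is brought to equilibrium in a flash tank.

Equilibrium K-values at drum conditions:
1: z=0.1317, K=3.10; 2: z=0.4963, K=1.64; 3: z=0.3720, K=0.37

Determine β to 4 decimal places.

β = 0.5580

Newton iteration, β⁰ = 0.5:
  β = 0.5000: g = 0.03341, g' = -0.5695 → β = 0.5587
  β = 0.5587: g = -0.00040, g' = -0.5849 → β = 0.5580
Converged at β = 0.5580.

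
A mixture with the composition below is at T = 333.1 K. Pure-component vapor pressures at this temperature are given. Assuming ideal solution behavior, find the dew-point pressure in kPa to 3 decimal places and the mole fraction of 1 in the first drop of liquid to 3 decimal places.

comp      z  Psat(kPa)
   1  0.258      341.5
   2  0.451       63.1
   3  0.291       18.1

At the dew point ψ → 1, so Σzᵢ/Kᵢ = 1 with Kᵢ = Pᵢˢᵃᵗ/P ⇒ 1/P = Σzᵢ/Pᵢˢᵃᵗ.
1/P = 0.258/341.5 + 0.451/63.1 + 0.291/18.1 = 0.023980 ⇒ P = 41.701 kPa
xᵢ = zᵢP/Pᵢˢᵃᵗ ⇒ x_1 = 0.258·41.701/341.5 = 0.032

Pdew = 41.701 kPa, x_1 = 0.032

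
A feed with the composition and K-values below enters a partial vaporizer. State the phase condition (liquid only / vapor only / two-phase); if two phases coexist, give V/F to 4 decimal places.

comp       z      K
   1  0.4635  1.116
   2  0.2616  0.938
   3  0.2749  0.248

liquid only

ΣzᵢKᵢ = 0.8308; Σzᵢ/Kᵢ = 1.8027.
Since ΣzᵢKᵢ < 1 the mixture is below its bubble point — single liquid phase.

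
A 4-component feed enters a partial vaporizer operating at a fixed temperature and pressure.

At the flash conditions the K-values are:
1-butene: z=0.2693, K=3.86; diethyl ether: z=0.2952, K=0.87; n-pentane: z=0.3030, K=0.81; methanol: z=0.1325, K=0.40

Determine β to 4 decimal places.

β = 0.7269

Material balance + equilibrium reduce to Σ zᵢ(Kᵢ−1)/(1+β(Kᵢ−1)) = 0.
Check two-phase: ΣzᵢKᵢ = 1.5948 > 1 and Σzᵢ/Kᵢ = 1.1144 > 1, so g(0) = 0.5948 > 0 and g(1) = -0.1144 < 0.
Newton iteration, β⁰ = 0.48:
  β = 0.4800: g = 0.10866, g' = -0.5043 → β = 0.6955
  β = 0.6955: g = 0.01271, g' = -0.4076 → β = 0.7267
  β = 0.7267: g = 0.00007, g' = -0.4032 → β = 0.7269
Converged at β = 0.7269.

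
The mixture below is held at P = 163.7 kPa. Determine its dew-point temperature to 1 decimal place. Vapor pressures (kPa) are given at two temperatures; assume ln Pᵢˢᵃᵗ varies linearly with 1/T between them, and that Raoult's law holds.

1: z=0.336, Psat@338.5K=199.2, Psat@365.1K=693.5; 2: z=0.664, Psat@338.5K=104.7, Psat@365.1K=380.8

Dew-point temperature: Σzᵢ·P/Pᵢˢᵃᵗ(T) = 1. Interpolate ln Pᵢˢᵃᵗ = aᵢ + bᵢ/T.
  T = 338.5 K: ΣzᵢP/Pᵢˢᵃᵗ = 1.3143
  T = 365.1 K: ΣzᵢP/Pᵢˢᵃᵗ = 0.3648
  T = 351.8 K: ΣzᵢP/Pᵢˢᵃᵗ = 0.6758
  T = 345.1 K: ΣzᵢP/Pᵢˢᵃᵗ = 0.9387
  T = 341.8 K: ΣzᵢP/Pᵢˢᵃᵗ = 1.1090
  T = 343.5 K: ΣzᵢP/Pᵢˢᵃᵗ = 1.0173
  T = 344.3 K: ΣzᵢP/Pᵢˢᵃᵗ = 0.9772
Interpolating between 343.5 K and 344.3 K gives T ≈ 343.8 K.

T = 343.8 K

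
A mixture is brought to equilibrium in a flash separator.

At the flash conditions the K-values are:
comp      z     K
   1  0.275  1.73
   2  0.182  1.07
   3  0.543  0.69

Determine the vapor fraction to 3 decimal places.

ψ = 0.249

Material balance + equilibrium reduce to Σ zᵢ(Kᵢ−1)/(1+ψ(Kᵢ−1)) = 0.
Feasibility: ΣzᵢKᵢ = 1.045, Σzᵢ/Kᵢ = 1.116 — both > 1, two phases present.
Newton iteration, ψ⁰ = 0.5:
  ψ = 0.500: g = -0.0398, g' = -0.153 → ψ = 0.239
  ψ = 0.239: g = 0.0017, g' = -0.168 → ψ = 0.249
Converged at ψ = 0.249.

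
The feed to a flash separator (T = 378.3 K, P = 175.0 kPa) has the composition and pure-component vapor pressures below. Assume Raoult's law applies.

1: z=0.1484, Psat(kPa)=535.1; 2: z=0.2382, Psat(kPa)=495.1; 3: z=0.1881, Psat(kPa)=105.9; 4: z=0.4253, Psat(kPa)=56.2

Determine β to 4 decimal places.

β = 0.3257

Raoult's law: Kᵢ = Pᵢˢᵃᵗ/P = Pᵢˢᵃᵗ/175.0.
  K_1 = 535.1/175.0 = 3.057714, K_2 = 495.1/175.0 = 2.829143, K_3 = 105.9/175.0 = 0.605143, K_4 = 56.2/175.0 = 0.321143
Rachford–Rice: g(β) = Σ zᵢ(Kᵢ−1)/(1+β(Kᵢ−1)) = 0.
Feasibility: ΣzᵢKᵢ = 1.3781, Σzᵢ/Kᵢ = 1.7679 — both > 1, two phases present.
Newton iteration, β⁰ = 0.38:
  β = 0.3800: g = -0.04807, g' = -0.8718 → β = 0.3249
  β = 0.3249: g = 0.00071, g' = -0.9005 → β = 0.3257
Converged at β = 0.3257.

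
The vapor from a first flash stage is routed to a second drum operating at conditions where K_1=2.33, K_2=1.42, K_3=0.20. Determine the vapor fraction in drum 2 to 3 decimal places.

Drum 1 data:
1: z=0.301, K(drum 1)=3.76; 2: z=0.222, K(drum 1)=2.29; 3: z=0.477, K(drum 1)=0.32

V/F (drum 2) = 0.681

Drum 1:
Rachford–Rice: g(ψ₁) = Σ zᵢ(Kᵢ−1)/(1+ψ₁(Kᵢ−1)) = 0.
Feasibility: ΣzᵢKᵢ = 1.793, Σzᵢ/Kᵢ = 1.668 — both > 1, two phases present.
Newton–Raphson from ψ₁ = 0.5:
  ψ₁ = 0.500: g = 0.0317, g' = -1.048 → ψ₁ = 0.530
Converged at ψ₁ = 0.530.
Drum-1 compositions:
  1: x = 0.122, y = 0.459
  2: x = 0.132, y = 0.302
  3: x = 0.746, y = 0.239
Drum-2 feed = drum-1 vapor: z₂ = (0.4594, 0.3019, 0.2387).
Drum 2:
Rachford–Rice: g(ψ₂) = Σ zᵢ(Kᵢ−1)/(1+ψ₂(Kᵢ−1)) = 0.
Feasibility: ΣzᵢKᵢ = 1.547, Σzᵢ/Kᵢ = 1.603 — both > 1, two phases present.
Newton–Raphson from ψ₂ = 0.5:
  ψ₂ = 0.500: g = 0.1535, g' = -0.754 → ψ₂ = 0.704
  ψ₂ = 0.704: g = -0.0233, g' = -1.048 → ψ₂ = 0.681
Converged at ψ₂ = 0.681.
  1: x = 0.241, y = 0.562
  2: x = 0.235, y = 0.333
  3: x = 0.524, y = 0.105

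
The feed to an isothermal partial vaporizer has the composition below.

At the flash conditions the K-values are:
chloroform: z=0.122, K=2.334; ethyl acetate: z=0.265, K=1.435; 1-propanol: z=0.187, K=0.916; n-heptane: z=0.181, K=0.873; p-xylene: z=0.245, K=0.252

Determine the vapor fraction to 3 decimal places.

ψ = 0.145

Newton–Raphson from ψ = 0.5:
  ψ = 0.500: g = -0.1414, g' = -0.467 → ψ = 0.197
  ψ = 0.197: g = -0.0194, g' = -0.372 → ψ = 0.145
Converged at ψ = 0.145.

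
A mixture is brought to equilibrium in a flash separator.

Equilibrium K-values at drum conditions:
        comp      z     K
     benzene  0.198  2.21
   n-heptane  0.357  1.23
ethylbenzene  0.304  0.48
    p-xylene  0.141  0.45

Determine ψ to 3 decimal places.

ψ = 0.222

Material balance + equilibrium reduce to Σ zᵢ(Kᵢ−1)/(1+ψ(Kᵢ−1)) = 0.
Feasibility: ΣzᵢKᵢ = 1.086, Σzᵢ/Kᵢ = 1.327 — both > 1, two phases present.
Newton–Raphson from ψ = 0.37:
  ψ = 0.370: g = -0.0519, g' = -0.348 → ψ = 0.221
  ψ = 0.221: g = 0.0004, g' = -0.358 → ψ = 0.222
Converged at ψ = 0.222.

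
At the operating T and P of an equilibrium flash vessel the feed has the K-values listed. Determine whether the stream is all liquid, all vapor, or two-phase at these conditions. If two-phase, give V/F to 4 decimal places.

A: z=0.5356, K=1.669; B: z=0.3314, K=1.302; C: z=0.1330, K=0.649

ΣzᵢKᵢ = 1.4117; Σzᵢ/Kᵢ = 0.7804.
Since Σzᵢ/Kᵢ < 1 the mixture is above its dew point — single vapor phase.

all vapor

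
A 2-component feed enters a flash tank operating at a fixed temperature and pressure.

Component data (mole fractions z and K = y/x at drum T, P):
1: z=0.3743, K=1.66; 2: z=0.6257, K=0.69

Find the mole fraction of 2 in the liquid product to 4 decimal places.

x_2 = 0.6804

Rachford–Rice: g(V/F) = Σ zᵢ(Kᵢ−1)/(1+V/F(Kᵢ−1)) = 0.
g(0) = ΣzᵢKᵢ − 1 = 0.0531 and g(1) = 1 − Σzᵢ/Kᵢ = -0.1323, so a root lies in (0, 1).
Newton–Raphson from V/F = 0.5:
  V/F = 0.5000: g = -0.04380, g' = -0.1764 → V/F = 0.2517
  V/F = 0.2517: g = 0.00147, g' = -0.1906 → V/F = 0.2594
Converged at V/F = 0.2594.
Compositions from xᵢ = zᵢ/(1+V/F(Kᵢ−1)), yᵢ = Kᵢxᵢ:
  1: x = 0.3196, y = 0.5305
  2: x = 0.6804, y = 0.4695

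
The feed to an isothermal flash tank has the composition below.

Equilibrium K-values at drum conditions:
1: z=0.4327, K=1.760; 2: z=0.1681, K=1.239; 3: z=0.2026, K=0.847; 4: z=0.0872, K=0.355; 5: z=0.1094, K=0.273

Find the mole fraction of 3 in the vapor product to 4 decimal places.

Material balance + equilibrium reduce to Σ zᵢ(Kᵢ−1)/(1+β(Kᵢ−1)) = 0.
g(0) = ΣzᵢKᵢ − 1 = 0.2023 and g(1) = 1 − Σzᵢ/Kᵢ = -0.2671, so a root lies in (0, 1).
Newton iteration, β⁰ = 0.59:
  β = 0.5900: g = -0.00189, g' = -0.4041 → β = 0.5853
Converged at β = 0.5853.
Compositions from xᵢ = zᵢ/(1+β(Kᵢ−1)), yᵢ = Kᵢxᵢ:
  1: x = 0.2995, y = 0.5271
  2: x = 0.1475, y = 0.1827
  3: x = 0.2225, y = 0.1885
  4: x = 0.1401, y = 0.0497
  5: x = 0.1904, y = 0.0520

y_3 = 0.1885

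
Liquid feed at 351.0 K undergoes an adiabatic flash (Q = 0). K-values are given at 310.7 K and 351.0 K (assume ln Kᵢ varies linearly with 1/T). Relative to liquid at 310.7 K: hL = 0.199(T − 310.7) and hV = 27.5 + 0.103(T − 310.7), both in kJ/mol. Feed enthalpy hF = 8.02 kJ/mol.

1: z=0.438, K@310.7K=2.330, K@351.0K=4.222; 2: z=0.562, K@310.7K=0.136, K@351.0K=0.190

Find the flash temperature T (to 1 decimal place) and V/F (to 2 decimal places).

T = 323.1 K, V/F = 0.21

Adiabatic flash: solve Rachford–Rice at each trial T, then check hF = ψ·hV(T) + (1−ψ)·hL(T).
  T = 310.7 K: K = (2.330, 0.136), RR gives ψ = 0.084, H_out = 2.321 kJ/mol
  T = 351.0 K: K = (4.222, 0.190), RR gives ψ = 0.366, H_out = 16.676 kJ/mol
  T = 330.9 K: K = (3.196, 0.162), RR gives ψ = 0.267, H_out = 10.846 kJ/mol
  T = 320.8 K: K = (2.743, 0.149), RR gives ψ = 0.192, H_out = 7.109 kJ/mol
  T = 325.9 K: K = (2.966, 0.156), RR gives ψ = 0.233, H_out = 9.093 kJ/mol
  T = 323.4 K: K = (2.855, 0.152), RR gives ψ = 0.214, H_out = 8.148 kJ/mol
  T = 322.1 K: K = (2.799, 0.151), RR gives ψ = 0.203, H_out = 7.637 kJ/mol
Linear interpolation between T = 322.1 (H_out = 7.637) and T = 323.4 (H_out = 8.148) on hF = 8.02 gives T ≈ 323.1 K, at which ψ = 0.21.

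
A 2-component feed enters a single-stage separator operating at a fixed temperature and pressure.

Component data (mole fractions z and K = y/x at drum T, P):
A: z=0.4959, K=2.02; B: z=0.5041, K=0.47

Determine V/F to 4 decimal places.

Binary case is linear: z₁(K₁−1)(1+V/F(K₂−1)) + z₂(K₂−1)(1+V/F(K₁−1)) = 0
⇒ V/F = [z₁(K₁−1)+z₂(K₂−1)] / [−(K₁−1)(K₂−1)] = 0.23864/0.54060 = 0.4414

V/F = 0.4414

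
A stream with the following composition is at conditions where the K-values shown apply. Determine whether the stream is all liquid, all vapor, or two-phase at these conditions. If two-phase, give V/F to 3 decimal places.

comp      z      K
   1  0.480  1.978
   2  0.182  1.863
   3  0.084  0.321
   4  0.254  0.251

ΣzᵢKᵢ = 1.379; Σzᵢ/Kᵢ = 1.614.
Both exceed 1, so a two-phase solution exists.
Rachford–Rice: g(ψ) = Σ zᵢ(Kᵢ−1)/(1+ψ(Kᵢ−1)) = 0.
Newton–Raphson from ψ = 0.5:
  ψ = 0.500: g = 0.0345, g' = -0.726 → ψ = 0.547
  ψ = 0.547: g = -0.0009, g' = -0.765 → ψ = 0.546
Converged at ψ = 0.546.

two-phase, V/F = 0.546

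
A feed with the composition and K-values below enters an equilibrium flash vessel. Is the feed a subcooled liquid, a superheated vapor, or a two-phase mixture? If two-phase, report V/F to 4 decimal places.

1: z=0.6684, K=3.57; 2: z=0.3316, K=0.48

superheated vapor

ΣzᵢKᵢ = 2.5454; Σzᵢ/Kᵢ = 0.8781.
Since Σzᵢ/Kᵢ < 1 the mixture is above its dew point — single vapor phase.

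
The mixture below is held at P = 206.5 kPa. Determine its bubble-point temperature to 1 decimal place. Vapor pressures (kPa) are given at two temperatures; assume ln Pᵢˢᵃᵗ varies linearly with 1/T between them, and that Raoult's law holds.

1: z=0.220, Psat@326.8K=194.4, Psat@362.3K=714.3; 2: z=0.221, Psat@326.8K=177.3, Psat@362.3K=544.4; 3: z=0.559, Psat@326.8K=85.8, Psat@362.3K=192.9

Bubble-point temperature: ΣzᵢPᵢˢᵃᵗ(T) = P. Interpolate ln Pᵢˢᵃᵗ = aᵢ + bᵢ/T.
  T = 326.8 K: ΣzᵢPᵢˢᵃᵗ = 129.91 kPa
  T = 362.3 K: ΣzᵢPᵢˢᵃᵗ = 385.29 kPa
  T = 344.6 K: ΣzᵢPᵢˢᵃᵗ = 229.23 kPa
  T = 335.7 K: ΣzᵢPᵢˢᵃᵗ = 173.62 kPa
  T = 340.1 K: ΣzᵢPᵢˢᵃᵗ = 199.48 kPa
  T = 342.4 K: ΣzᵢPᵢˢᵃᵗ = 214.25 kPa
Interpolating between 340.1 K and 342.4 K gives T ≈ 341.2 K.

T = 341.2 K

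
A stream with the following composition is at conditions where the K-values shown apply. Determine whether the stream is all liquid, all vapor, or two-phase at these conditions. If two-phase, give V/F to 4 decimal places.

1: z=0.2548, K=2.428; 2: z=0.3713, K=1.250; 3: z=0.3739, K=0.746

ΣzᵢKᵢ = 1.3617; Σzᵢ/Kᵢ = 0.9032.
Since Σzᵢ/Kᵢ < 1 the mixture is above its dew point — single vapor phase.

all vapor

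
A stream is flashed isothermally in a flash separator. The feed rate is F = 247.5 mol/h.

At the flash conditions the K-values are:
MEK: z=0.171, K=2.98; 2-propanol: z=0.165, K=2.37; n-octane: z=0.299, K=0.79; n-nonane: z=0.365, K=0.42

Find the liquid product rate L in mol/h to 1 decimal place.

L = 152.5 mol/h

Material balance + equilibrium reduce to Σ zᵢ(Kᵢ−1)/(1+β(Kᵢ−1)) = 0.
Check two-phase: ΣzᵢKᵢ = 1.290 > 1 and Σzᵢ/Kᵢ = 1.375 > 1, so g(0) = 0.290 > 0 and g(1) = -0.375 < 0.
Newton–Raphson from β = 0.5:
  β = 0.500: g = -0.0640, g' = -0.538 → β = 0.381
  β = 0.381: g = 0.0015, g' = -0.569 → β = 0.384
Converged at β = 0.384.
Then V = β·F = 0.3837·247.5 = 95.0 mol/h and L = F − V = 152.5 mol/h.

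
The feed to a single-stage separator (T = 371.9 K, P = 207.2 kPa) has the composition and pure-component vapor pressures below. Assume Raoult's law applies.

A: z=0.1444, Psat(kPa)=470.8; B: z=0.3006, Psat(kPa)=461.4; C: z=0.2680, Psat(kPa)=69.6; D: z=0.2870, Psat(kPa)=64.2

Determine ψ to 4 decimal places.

Raoult's law: Kᵢ = Pᵢˢᵃᵗ/P = Pᵢˢᵃᵗ/207.2.
  K_A = 470.8/207.2 = 2.272201, K_B = 461.4/207.2 = 2.226834, K_C = 69.6/207.2 = 0.335907, K_D = 64.2/207.2 = 0.309846
Rachford–Rice: g(ψ) = Σ zᵢ(Kᵢ−1)/(1+ψ(Kᵢ−1)) = 0.
Feasibility: ΣzᵢKᵢ = 1.1764, Σzᵢ/Kᵢ = 1.9226 — both > 1, two phases present.
Newton–Raphson from ψ = 0.61:
  ψ = 0.6100: g = -0.32690, g' = -0.9638 → ψ = 0.2708
  ψ = 0.2708: g = -0.04718, g' = -0.7667 → ψ = 0.2093
  ψ = 0.2093: g = 0.00029, g' = -0.7784 → ψ = 0.2097
Converged at ψ = 0.2097.

ψ = 0.2097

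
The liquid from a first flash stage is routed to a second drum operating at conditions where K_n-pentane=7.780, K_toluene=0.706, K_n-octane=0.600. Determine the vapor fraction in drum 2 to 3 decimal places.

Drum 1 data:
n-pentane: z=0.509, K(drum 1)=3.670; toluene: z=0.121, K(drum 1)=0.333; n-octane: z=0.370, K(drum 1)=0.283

V/F (drum 2) = 0.439

Drum 1:
Rachford–Rice: g(ψ₁) = Σ zᵢ(Kᵢ−1)/(1+ψ₁(Kᵢ−1)) = 0.
Check two-phase: ΣzᵢKᵢ = 2.013 > 1 and Σzᵢ/Kᵢ = 1.809 > 1, so g(0) = 1.013 > 0 and g(1) = -0.809 < 0.
Newton–Raphson from ψ₁ = 0.5:
  ψ₁ = 0.500: g = 0.0474, g' = -1.249 → ψ₁ = 0.538
Converged at ψ₁ = 0.538.
Drum-1 compositions:
  n-pentane: x = 0.209, y = 0.767
  toluene: x = 0.189, y = 0.063
  n-octane: x = 0.602, y = 0.170
Drum-2 feed = drum-1 liquid: z₂ = (0.2089, 0.1887, 0.6024).
Drum 2:
Newton–Raphson from ψ₂ = 0.5:
  ψ₂ = 0.500: g = -0.0436, g' = -0.671 → ψ₂ = 0.435
  ψ₂ = 0.435: g = 0.0033, g' = -0.778 → ψ₂ = 0.439
Converged at ψ₂ = 0.439.
  n-pentane: x = 0.053, y = 0.409
  toluene: x = 0.217, y = 0.153
  n-octane: x = 0.731, y = 0.438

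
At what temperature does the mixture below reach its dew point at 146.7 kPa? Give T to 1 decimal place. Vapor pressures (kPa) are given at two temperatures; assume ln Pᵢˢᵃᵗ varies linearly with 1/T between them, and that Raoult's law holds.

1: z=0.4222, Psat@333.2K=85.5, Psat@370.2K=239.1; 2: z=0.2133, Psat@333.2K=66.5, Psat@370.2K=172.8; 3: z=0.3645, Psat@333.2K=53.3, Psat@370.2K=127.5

Dew-point temperature: Σzᵢ·P/Pᵢˢᵃᵗ(T) = 1. Interpolate ln Pᵢˢᵃᵗ = aᵢ + bᵢ/T.
  T = 333.2 K: ΣzᵢP/Pᵢˢᵃᵗ = 2.1982
  T = 370.2 K: ΣzᵢP/Pᵢˢᵃᵗ = 0.8595
  T = 351.7 K: ΣzᵢP/Pᵢˢᵃᵗ = 1.3402
  T = 360.9 K: ΣzᵢP/Pᵢˢᵃᵗ = 1.0683
  T = 365.5 K: ΣzᵢP/Pᵢˢᵃᵗ = 0.9580
  T = 363.2 K: ΣzᵢP/Pᵢˢᵃᵗ = 1.0113
Interpolating between 363.2 K and 365.5 K gives T ≈ 363.7 K.

T = 363.7 K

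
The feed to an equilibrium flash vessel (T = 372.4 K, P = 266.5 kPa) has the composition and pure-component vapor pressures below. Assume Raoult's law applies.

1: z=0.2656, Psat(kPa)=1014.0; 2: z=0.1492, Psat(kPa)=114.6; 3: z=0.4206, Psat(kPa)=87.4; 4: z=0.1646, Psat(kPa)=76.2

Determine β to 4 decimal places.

β = 0.1399

Raoult's law: Kᵢ = Pᵢˢᵃᵗ/P = Pᵢˢᵃᵗ/266.5.
  K_1 = 1014.0/266.5 = 3.804878, K_2 = 114.6/266.5 = 0.430019, K_3 = 87.4/266.5 = 0.327955, K_4 = 76.2/266.5 = 0.285929
Material balance + equilibrium reduce to Σ zᵢ(Kᵢ−1)/(1+β(Kᵢ−1)) = 0.
Feasibility: ΣzᵢKᵢ = 1.2597, Σzᵢ/Kᵢ = 2.2749 — both > 1, two phases present.
Iterate (Newton) starting at β = 0.5:
  β = 0.5000: g = -0.41736, g' = -1.0908 → β = 0.1174
  β = 0.1174: g = 0.03418, g' = -1.5623 → β = 0.1392
  β = 0.1392: g = 0.00101, g' = -1.4725 → β = 0.1399
Converged at β = 0.1399.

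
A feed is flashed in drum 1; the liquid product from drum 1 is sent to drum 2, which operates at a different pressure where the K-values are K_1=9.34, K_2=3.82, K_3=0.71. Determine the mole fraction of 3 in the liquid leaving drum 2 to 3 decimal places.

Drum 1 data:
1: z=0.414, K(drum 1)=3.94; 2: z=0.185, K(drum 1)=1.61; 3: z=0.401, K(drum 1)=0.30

Drum 1:
Material balance + equilibrium reduce to Σ zᵢ(Kᵢ−1)/(1+ψ₁(Kᵢ−1)) = 0.
Feasibility: ΣzᵢKᵢ = 2.049, Σzᵢ/Kᵢ = 1.557 — both > 1, two phases present.
Iterate (Newton) starting at ψ₁ = 0.5:
  ψ₁ = 0.500: g = 0.1474, g' = -1.092 → ψ₁ = 0.635
  ψ₁ = 0.635: g = 0.0006, g' = -1.108 → ψ₁ = 0.636
Converged at ψ₁ = 0.636.
Drum-1 compositions:
  1: x = 0.144, y = 0.569
  2: x = 0.133, y = 0.215
  3: x = 0.722, y = 0.217
Drum-2 feed = drum-1 liquid: z₂ = (0.1443, 0.1333, 0.7224).
Drum 2:
Let ψ₂ = V/F and solve Σ zᵢ(Kᵢ−1)/(1+ψ₂(Kᵢ−1)) = 0.
g(0) = ΣzᵢKᵢ − 1 = 1.370 and g(1) = 1 − Σzᵢ/Kᵢ = -0.068, so a root lies in (0, 1).
Newton–Raphson from ψ₂ = 0.5:
  ψ₂ = 0.500: g = 0.1438, g' = -0.641 → ψ₂ = 0.724
  ψ₂ = 0.724: g = 0.0294, g' = -0.414 → ψ₂ = 0.795
  ψ₂ = 0.795: g = 0.0014, g' = -0.376 → ψ₂ = 0.799
Converged at ψ₂ = 0.799.
  1: x = 0.019, y = 0.176
  2: x = 0.041, y = 0.157
  3: x = 0.940, y = 0.668

x_3 (drum 2) = 0.940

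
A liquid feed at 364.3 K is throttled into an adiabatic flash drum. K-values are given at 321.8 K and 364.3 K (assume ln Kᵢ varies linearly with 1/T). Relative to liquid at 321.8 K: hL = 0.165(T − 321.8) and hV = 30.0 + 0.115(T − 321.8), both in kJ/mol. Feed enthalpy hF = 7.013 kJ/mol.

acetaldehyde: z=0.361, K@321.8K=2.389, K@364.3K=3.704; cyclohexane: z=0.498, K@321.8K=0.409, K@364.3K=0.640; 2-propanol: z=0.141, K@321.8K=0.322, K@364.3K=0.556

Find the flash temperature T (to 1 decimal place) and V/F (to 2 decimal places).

Adiabatic flash: solve Rachford–Rice at each trial T, then check hF = ψ·hV(T) + (1−ψ)·hL(T).
  T = 321.8 K: K = (2.389, 0.409, 0.322), RR gives ψ = 0.131, H_out = 3.942 kJ/mol
  T = 364.3 K: K = (3.704, 0.640, 0.556), RR gives ψ = 0.714, H_out = 26.922 kJ/mol
  T = 343.1 K: K = (3.017, 0.519, 0.431), RR gives ψ = 0.404, H_out = 15.190 kJ/mol
  T = 332.5 K: K = (2.696, 0.463, 0.374), RR gives ψ = 0.271, H_out = 9.756 kJ/mol
  T = 327.1 K: K = (2.539, 0.435, 0.347), RR gives ψ = 0.202, H_out = 6.895 kJ/mol
  T = 329.8 K: K = (2.617, 0.449, 0.361), RR gives ψ = 0.237, H_out = 8.340 kJ/mol
  T = 328.5 K: K = (2.579, 0.442, 0.354), RR gives ψ = 0.221, H_out = 7.648 kJ/mol
Linear interpolation between T = 327.1 (H_out = 6.895) and T = 328.5 (H_out = 7.648) on hF = 7.013 gives T ≈ 327.3 K, at which ψ = 0.21.

T = 327.3 K, V/F = 0.21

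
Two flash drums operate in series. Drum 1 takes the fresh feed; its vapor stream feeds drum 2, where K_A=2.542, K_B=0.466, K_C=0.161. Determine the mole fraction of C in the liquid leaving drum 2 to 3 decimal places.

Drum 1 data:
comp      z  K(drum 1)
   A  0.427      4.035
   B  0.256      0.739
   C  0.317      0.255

x_C (drum 2) = 0.338

Drum 1:
Newton iteration, ψ₁⁰ = 0.5:
  ψ₁ = 0.500: g = 0.0616, g' = -1.090 → ψ₁ = 0.556
  ψ₁ = 0.556: g = 0.0004, g' = -1.081 → ψ₁ = 0.557
Converged at ψ₁ = 0.557.
Drum-1 compositions:
  A: x = 0.159, y = 0.641
  B: x = 0.300, y = 0.221
  C: x = 0.542, y = 0.138
Drum-2 feed = drum-1 vapor: z₂ = (0.6405, 0.2214, 0.1381).
Drum 2:
Material balance + equilibrium reduce to Σ zᵢ(Kᵢ−1)/(1+ψ₂(Kᵢ−1)) = 0.
Feasibility: ΣzᵢKᵢ = 1.754, Σzᵢ/Kᵢ = 1.585 — both > 1, two phases present.
Newton iteration, ψ₂⁰ = 0.5:
  ψ₂ = 0.500: g = 0.1968, g' = -0.892 → ψ₂ = 0.721
  ψ₂ = 0.721: g = -0.0175, g' = -1.131 → ψ₂ = 0.705
Converged at ψ₂ = 0.705.
  A: x = 0.307, y = 0.780
  B: x = 0.355, y = 0.165
  C: x = 0.338, y = 0.054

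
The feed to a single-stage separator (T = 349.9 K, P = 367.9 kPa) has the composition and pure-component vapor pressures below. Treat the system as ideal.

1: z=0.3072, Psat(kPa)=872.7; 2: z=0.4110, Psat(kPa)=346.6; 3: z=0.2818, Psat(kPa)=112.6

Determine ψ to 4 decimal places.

ψ = 0.3544

Raoult's law: Kᵢ = Pᵢˢᵃᵗ/P = Pᵢˢᵃᵗ/367.9.
  K_1 = 872.7/367.9 = 2.372112, K_2 = 346.6/367.9 = 0.942104, K_3 = 112.6/367.9 = 0.306061
Iterate (Newton) starting at ψ = 0.51:
  ψ = 0.5100: g = -0.07921, g' = -0.5267 → ψ = 0.3596
  ψ = 0.3596: g = -0.00264, g' = -0.5017 → ψ = 0.3544
Converged at ψ = 0.3544.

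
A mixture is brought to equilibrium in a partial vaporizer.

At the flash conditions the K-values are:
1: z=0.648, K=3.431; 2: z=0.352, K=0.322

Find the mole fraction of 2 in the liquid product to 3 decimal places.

x_2 = 0.782

Material balance + equilibrium reduce to Σ zᵢ(Kᵢ−1)/(1+ψ(Kᵢ−1)) = 0.
Feasibility: ΣzᵢKᵢ = 2.337, Σzᵢ/Kᵢ = 1.282 — both > 1, two phases present.
Binary case is linear: z₁(K₁−1)(1+ψ(K₂−1)) + z₂(K₂−1)(1+ψ(K₁−1)) = 0
⇒ ψ = [z₁(K₁−1)+z₂(K₂−1)] / [−(K₁−1)(K₂−1)] = 1.3366/1.6482 = 0.811
Compositions from xᵢ = zᵢ/(1+ψ(Kᵢ−1)), yᵢ = Kᵢxᵢ:
  1: x = 0.218, y = 0.748
  2: x = 0.782, y = 0.252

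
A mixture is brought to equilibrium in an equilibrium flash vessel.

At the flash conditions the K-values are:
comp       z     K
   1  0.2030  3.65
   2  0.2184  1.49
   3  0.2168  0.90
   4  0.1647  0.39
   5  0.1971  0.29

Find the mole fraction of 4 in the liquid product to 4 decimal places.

x_4 = 0.2178

Rachford–Rice: g(V/F) = Σ zᵢ(Kᵢ−1)/(1+V/F(Kᵢ−1)) = 0.
Feasibility: ΣzᵢKᵢ = 1.3829, Σzᵢ/Kᵢ = 1.5450 — both > 1, two phases present.
Newton iteration, V/F⁰ = 0.65:
  V/F = 0.6500: g = -0.17077, g' = -0.7359 → V/F = 0.4179
  V/F = 0.4179: g = -0.01238, g' = -0.6707 → V/F = 0.3995
Converged at V/F = 0.3995.
Compositions from xᵢ = zᵢ/(1+V/F(Kᵢ−1)), yᵢ = Kᵢxᵢ:
  1: x = 0.0986, y = 0.3599
  2: x = 0.1826, y = 0.2721
  3: x = 0.2258, y = 0.2032
  4: x = 0.2178, y = 0.0849
  5: x = 0.2752, y = 0.0798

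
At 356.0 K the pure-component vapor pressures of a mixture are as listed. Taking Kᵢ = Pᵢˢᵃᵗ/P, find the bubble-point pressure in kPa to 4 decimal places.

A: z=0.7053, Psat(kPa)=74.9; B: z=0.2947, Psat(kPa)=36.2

At the bubble point ψ → 0, so ΣzᵢKᵢ = 1 with Kᵢ = Pᵢˢᵃᵗ/P ⇒ P = ΣzᵢPᵢˢᵃᵗ.
P = 0.7053·74.9 + 0.2947·36.2 = 63.4951 kPa

Pbub = 63.4951 kPa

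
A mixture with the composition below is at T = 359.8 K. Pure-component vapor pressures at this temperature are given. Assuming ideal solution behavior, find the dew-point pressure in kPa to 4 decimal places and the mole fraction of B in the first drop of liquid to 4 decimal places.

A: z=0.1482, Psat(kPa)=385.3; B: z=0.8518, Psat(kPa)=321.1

Pdew = 329.2299 kPa, x_B = 0.8734

At the dew point ψ → 1, so Σzᵢ/Kᵢ = 1 with Kᵢ = Pᵢˢᵃᵗ/P ⇒ 1/P = Σzᵢ/Pᵢˢᵃᵗ.
1/P = 0.1482/385.3 + 0.8518/321.1 = 0.0030374 ⇒ P = 329.2299 kPa
xᵢ = zᵢP/Pᵢˢᵃᵗ ⇒ x_B = 0.8518·329.2299/321.1 = 0.8734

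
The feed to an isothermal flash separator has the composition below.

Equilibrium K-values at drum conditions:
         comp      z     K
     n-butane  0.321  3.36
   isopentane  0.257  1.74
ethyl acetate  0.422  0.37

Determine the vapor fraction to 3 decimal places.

ψ = 0.622

Material balance + equilibrium reduce to Σ zᵢ(Kᵢ−1)/(1+ψ(Kᵢ−1)) = 0.
g(0) = ΣzᵢKᵢ − 1 = 0.682 and g(1) = 1 − Σzᵢ/Kᵢ = -0.384, so a root lies in (0, 1).
Newton iteration, ψ⁰ = 0.5:
  ψ = 0.500: g = 0.0982, g' = -0.808 → ψ = 0.622
Converged at ψ = 0.622.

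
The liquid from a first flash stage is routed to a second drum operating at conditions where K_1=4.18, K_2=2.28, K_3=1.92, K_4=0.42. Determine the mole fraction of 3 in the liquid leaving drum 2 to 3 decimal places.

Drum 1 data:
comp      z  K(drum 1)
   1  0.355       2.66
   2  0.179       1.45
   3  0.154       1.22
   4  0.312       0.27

x_3 (drum 2) = 0.095

Drum 1:
Material balance + equilibrium reduce to Σ zᵢ(Kᵢ−1)/(1+ψ₁(Kᵢ−1)) = 0.
Check two-phase: ΣzᵢKᵢ = 1.476 > 1 and Σzᵢ/Kᵢ = 1.539 > 1, so g(0) = 0.476 > 0 and g(1) = -0.539 < 0.
Newton iteration, ψ₁⁰ = 0.54:
  ψ₁ = 0.540: g = 0.0299, g' = -0.754 → ψ₁ = 0.580
  ψ₁ = 0.580: g = -0.0005, g' = -0.782 → ψ₁ = 0.579
Converged at ψ₁ = 0.579.
Drum-1 compositions:
  1: x = 0.181, y = 0.482
  2: x = 0.142, y = 0.206
  3: x = 0.137, y = 0.167
  4: x = 0.540, y = 0.146
Drum-2 feed = drum-1 liquid: z₂ = (0.1810, 0.1420, 0.1366, 0.5404).
Drum 2:
Rachford–Rice: g(ψ₂) = Σ zᵢ(Kᵢ−1)/(1+ψ₂(Kᵢ−1)) = 0.
g(0) = ΣzᵢKᵢ − 1 = 0.570 and g(1) = 1 − Σzᵢ/Kᵢ = -0.463, so a root lies in (0, 1).
Iterate (Newton) starting at ψ₂ = 0.5:
  ψ₂ = 0.500: g = -0.0222, g' = -0.774 → ψ₂ = 0.471
Converged at ψ₂ = 0.471.
  1: x = 0.072, y = 0.303
  2: x = 0.089, y = 0.202
  3: x = 0.095, y = 0.183
  4: x = 0.744, y = 0.312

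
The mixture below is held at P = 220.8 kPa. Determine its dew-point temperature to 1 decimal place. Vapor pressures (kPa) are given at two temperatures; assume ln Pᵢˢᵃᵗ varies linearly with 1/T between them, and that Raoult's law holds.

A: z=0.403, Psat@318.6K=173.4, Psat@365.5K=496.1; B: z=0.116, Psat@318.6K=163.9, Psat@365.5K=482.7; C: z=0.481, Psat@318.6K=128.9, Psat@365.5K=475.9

Dew-point temperature: Σzᵢ·P/Pᵢˢᵃᵗ(T) = 1. Interpolate ln Pᵢˢᵃᵗ = aᵢ + bᵢ/T.
  T = 318.6 K: ΣzᵢP/Pᵢˢᵃᵗ = 1.4934
  T = 365.5 K: ΣzᵢP/Pᵢˢᵃᵗ = 0.4556
  T = 342.1 K: ΣzᵢP/Pᵢˢᵃᵗ = 0.7894
  T = 330.4 K: ΣzᵢP/Pᵢˢᵃᵗ = 1.0715
  T = 336.2 K: ΣzᵢP/Pᵢˢᵃᵗ = 0.9184
  T = 333.3 K: ΣzᵢP/Pᵢˢᵃᵗ = 0.9913
Interpolating between 330.4 K and 333.3 K gives T ≈ 333.0 K.

T = 333.0 K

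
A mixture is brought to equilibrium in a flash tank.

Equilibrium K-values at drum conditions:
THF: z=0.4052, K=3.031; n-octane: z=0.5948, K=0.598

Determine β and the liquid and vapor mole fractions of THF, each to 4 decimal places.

Let β = V/F and solve Σ zᵢ(Kᵢ−1)/(1+β(Kᵢ−1)) = 0.
g(0) = ΣzᵢKᵢ − 1 = 0.5839 and g(1) = 1 − Σzᵢ/Kᵢ = -0.1283, so a root lies in (0, 1).
Newton–Raphson from β = 0.46:
  β = 0.4600: g = 0.13211, g' = -0.5914 → β = 0.6834
  β = 0.6834: g = 0.01496, g' = -0.4758 → β = 0.7148
  β = 0.7148: g = 0.00014, g' = -0.4673 → β = 0.7151
Converged at β = 0.7151.
Compositions from xᵢ = zᵢ/(1+β(Kᵢ−1)), yᵢ = Kᵢxᵢ:
  THF: x = 0.1652, y = 0.5008
  n-octane: x = 0.8348, y = 0.4992

β = 0.7151, x_THF = 0.1652, y_THF = 0.5008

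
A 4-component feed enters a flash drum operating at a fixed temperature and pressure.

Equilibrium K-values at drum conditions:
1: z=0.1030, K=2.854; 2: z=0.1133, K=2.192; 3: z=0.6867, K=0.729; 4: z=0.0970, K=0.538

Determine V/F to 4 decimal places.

V/F = 0.2060

Rachford–Rice: g(V/F) = Σ zᵢ(Kᵢ−1)/(1+V/F(Kᵢ−1)) = 0.
Feasibility: ΣzᵢKᵢ = 1.0951, Σzᵢ/Kᵢ = 1.2101 — both > 1, two phases present.
Newton–Raphson from V/F = 0.51:
  V/F = 0.5100: g = -0.09242, g' = -0.2591 → V/F = 0.1534
  V/F = 0.1534: g = 0.02047, g' = -0.4086 → V/F = 0.2035
  V/F = 0.2035: g = 0.00093, g' = -0.3726 → V/F = 0.2060
Converged at V/F = 0.2060.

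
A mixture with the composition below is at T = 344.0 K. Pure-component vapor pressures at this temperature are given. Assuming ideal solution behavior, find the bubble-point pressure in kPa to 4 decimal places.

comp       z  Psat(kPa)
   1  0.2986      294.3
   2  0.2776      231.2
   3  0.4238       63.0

At the bubble point ψ → 0, so ΣzᵢKᵢ = 1 with Kᵢ = Pᵢˢᵃᵗ/P ⇒ P = ΣzᵢPᵢˢᵃᵗ.
P = 0.2986·294.3 + 0.2776·231.2 + 0.4238·63.0 = 178.7585 kPa

Pbub = 178.7585 kPa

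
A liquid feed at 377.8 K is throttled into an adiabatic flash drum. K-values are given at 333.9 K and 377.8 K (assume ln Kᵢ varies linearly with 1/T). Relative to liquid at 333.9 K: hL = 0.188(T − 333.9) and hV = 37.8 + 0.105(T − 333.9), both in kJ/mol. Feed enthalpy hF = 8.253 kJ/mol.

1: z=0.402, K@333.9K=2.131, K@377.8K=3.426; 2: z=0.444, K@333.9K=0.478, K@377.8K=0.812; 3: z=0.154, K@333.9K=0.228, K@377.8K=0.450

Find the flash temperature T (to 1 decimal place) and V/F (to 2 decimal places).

T = 336.7 K, V/F = 0.21

Adiabatic flash: solve Rachford–Rice at each trial T, then check hF = ψ·hV(T) + (1−ψ)·hL(T).
  T = 333.9 K: K = (2.131, 0.478, 0.228), RR gives ψ = 0.154, H_out = 5.837 kJ/mol
  T = 377.8 K: K = (3.426, 0.812, 0.450), RR gives ψ = 0.986, H_out = 41.931 kJ/mol
  T = 355.9 K: K = (2.743, 0.634, 0.327), RR gives ψ = 0.532, H_out = 23.289 kJ/mol
  T = 344.9 K: K = (2.428, 0.553, 0.275), RR gives ψ = 0.346, H_out = 14.841 kJ/mol
  T = 339.4 K: K = (2.277, 0.515, 0.251), RR gives ψ = 0.253, H_out = 10.478 kJ/mol
  T = 336.6 K: K = (2.202, 0.496, 0.239), RR gives ψ = 0.204, H_out = 8.160 kJ/mol
  T = 338.0 K: K = (2.239, 0.505, 0.245), RR gives ψ = 0.228, H_out = 9.329 kJ/mol
Linear interpolation between T = 336.6 (H_out = 8.160) and T = 338.0 (H_out = 9.329) on hF = 8.253 gives T ≈ 336.7 K, at which ψ = 0.21.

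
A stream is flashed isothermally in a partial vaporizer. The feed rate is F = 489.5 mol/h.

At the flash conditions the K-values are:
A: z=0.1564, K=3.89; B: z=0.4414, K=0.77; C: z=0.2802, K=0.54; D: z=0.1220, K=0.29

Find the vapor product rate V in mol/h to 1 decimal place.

Rachford–Rice: g(ψ) = Σ zᵢ(Kᵢ−1)/(1+ψ(Kᵢ−1)) = 0.
g(0) = ΣzᵢKᵢ − 1 = 0.1350 and g(1) = 1 − Σzᵢ/Kᵢ = -0.5530, so a root lies in (0, 1).
Iterate (Newton) starting at ψ = 0.34:
  ψ = 0.3400: g = -0.14913, g' = -0.5500 → ψ = 0.0689
  ψ = 0.0689: g = 0.04964, g' = -1.0640 → ψ = 0.1155
  ψ = 0.1155: g = 0.00409, g' = -0.8980 → ψ = 0.1201
Converged at ψ = 0.1201.
Then V = ψ·F = 0.1201·489.5 = 58.8 mol/h and L = F − V = 430.7 mol/h.

V = 58.8 mol/h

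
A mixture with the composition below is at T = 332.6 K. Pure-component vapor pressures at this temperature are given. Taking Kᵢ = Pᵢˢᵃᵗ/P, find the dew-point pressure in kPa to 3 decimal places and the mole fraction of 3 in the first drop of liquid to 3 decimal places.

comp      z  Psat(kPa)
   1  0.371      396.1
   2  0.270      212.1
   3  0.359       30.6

At the dew point ψ → 1, so Σzᵢ/Kᵢ = 1 with Kᵢ = Pᵢˢᵃᵗ/P ⇒ 1/P = Σzᵢ/Pᵢˢᵃᵗ.
1/P = 0.371/396.1 + 0.270/212.1 + 0.359/30.6 = 0.013942 ⇒ P = 71.728 kPa
xᵢ = zᵢP/Pᵢˢᵃᵗ ⇒ x_3 = 0.359·71.728/30.6 = 0.842

Pdew = 71.728 kPa, x_3 = 0.842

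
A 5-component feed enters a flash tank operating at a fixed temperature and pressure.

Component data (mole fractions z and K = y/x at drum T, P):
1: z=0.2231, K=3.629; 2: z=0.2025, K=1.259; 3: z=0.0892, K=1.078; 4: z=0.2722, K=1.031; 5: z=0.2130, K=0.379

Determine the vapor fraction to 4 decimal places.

ψ = 0.7679

Rachford–Rice: g(ψ) = Σ zᵢ(Kᵢ−1)/(1+ψ(Kᵢ−1)) = 0.
Check two-phase: ΣzᵢKᵢ = 1.5221 > 1 and Σzᵢ/Kᵢ = 1.1311 > 1, so g(0) = 0.5221 > 0 and g(1) = -0.1311 < 0.
Iterate (Newton) starting at ψ = 0.47:
  ψ = 0.4700: g = 0.13735, g' = -0.4839 → ψ = 0.7538
  ψ = 0.7538: g = 0.00670, g' = -0.4740 → ψ = 0.7680
  ψ = 0.7680: g = -0.00004, g' = -0.4796 → ψ = 0.7679
Converged at ψ = 0.7679.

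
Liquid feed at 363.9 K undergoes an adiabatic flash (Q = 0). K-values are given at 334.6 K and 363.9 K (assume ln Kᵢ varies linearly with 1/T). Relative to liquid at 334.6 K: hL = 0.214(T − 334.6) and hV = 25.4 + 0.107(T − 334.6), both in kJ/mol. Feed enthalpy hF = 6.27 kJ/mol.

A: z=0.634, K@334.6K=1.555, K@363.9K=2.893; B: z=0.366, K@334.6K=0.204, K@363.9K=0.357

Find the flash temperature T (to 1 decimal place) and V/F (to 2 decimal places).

Adiabatic flash: solve Rachford–Rice at each trial T, then check hF = ψ·hV(T) + (1−ψ)·hL(T).
  T = 334.6 K: K = (1.555, 0.204), RR gives ψ = 0.137, H_out = 3.480 kJ/mol
  T = 363.9 K: K = (2.893, 0.357), RR gives ψ = 0.793, H_out = 23.919 kJ/mol
  T = 349.2 K: K = (2.147, 0.273), RR gives ψ = 0.553, H_out = 16.297 kJ/mol
  T = 341.9 K: K = (1.833, 0.237), RR gives ψ = 0.391, H_out = 11.196 kJ/mol
  T = 338.2 K: K = (1.688, 0.220), RR gives ψ = 0.281, H_out = 7.787 kJ/mol
  T = 336.4 K: K = (1.620, 0.212), RR gives ψ = 0.214, H_out = 5.791 kJ/mol
Linear interpolation between T = 336.4 (H_out = 5.791) and T = 338.2 (H_out = 7.787) on hF = 6.27 gives T ≈ 336.8 K, at which ψ = 0.23.

T = 336.8 K, V/F = 0.23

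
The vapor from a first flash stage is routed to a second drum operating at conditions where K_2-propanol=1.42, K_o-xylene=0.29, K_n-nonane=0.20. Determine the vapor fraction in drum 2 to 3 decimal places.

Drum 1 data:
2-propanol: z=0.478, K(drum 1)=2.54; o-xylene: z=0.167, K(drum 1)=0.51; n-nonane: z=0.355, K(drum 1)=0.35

V/F (drum 2) = 0.251

Drum 1:
Let ψ₁ = V/F and solve Σ zᵢ(Kᵢ−1)/(1+ψ₁(Kᵢ−1)) = 0.
Feasibility: ΣzᵢKᵢ = 1.424, Σzᵢ/Kᵢ = 1.530 — both > 1, two phases present.
Iterate (Newton) starting at ψ₁ = 0.6:
  ψ₁ = 0.600: g = -0.1116, g' = -0.790 → ψ₁ = 0.459
  ψ₁ = 0.459: g = -0.0030, g' = -0.761 → ψ₁ = 0.455
Converged at ψ₁ = 0.455.
Drum-1 compositions:
  2-propanol: x = 0.281, y = 0.714
  o-xylene: x = 0.215, y = 0.110
  n-nonane: x = 0.504, y = 0.176
Drum-2 feed = drum-1 vapor: z₂ = (0.7140, 0.1096, 0.1764).
Drum 2:
Rachford–Rice: g(ψ₂) = Σ zᵢ(Kᵢ−1)/(1+ψ₂(Kᵢ−1)) = 0.
g(0) = ΣzᵢKᵢ − 1 = 0.081 and g(1) = 1 − Σzᵢ/Kᵢ = -0.763, so a root lies in (0, 1).
Newton iteration, ψ₂⁰ = 0.37:
  ψ₂ = 0.370: g = -0.0464, g' = -0.424 → ψ₂ = 0.260
  ψ₂ = 0.260: g = -0.0034, g' = -0.366 → ψ₂ = 0.251
Converged at ψ₂ = 0.251.
  2-propanol: x = 0.646, y = 0.917
  o-xylene: x = 0.133, y = 0.039
  n-nonane: x = 0.221, y = 0.044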